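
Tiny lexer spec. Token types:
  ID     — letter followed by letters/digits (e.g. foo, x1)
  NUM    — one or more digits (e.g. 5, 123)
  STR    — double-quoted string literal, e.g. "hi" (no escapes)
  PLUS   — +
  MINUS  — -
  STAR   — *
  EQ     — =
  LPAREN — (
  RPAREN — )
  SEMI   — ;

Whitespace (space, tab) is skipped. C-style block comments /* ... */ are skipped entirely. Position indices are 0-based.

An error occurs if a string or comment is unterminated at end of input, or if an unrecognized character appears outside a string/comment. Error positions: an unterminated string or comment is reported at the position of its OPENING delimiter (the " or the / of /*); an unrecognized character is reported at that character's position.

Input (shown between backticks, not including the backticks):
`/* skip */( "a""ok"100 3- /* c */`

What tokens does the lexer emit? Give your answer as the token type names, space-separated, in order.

pos=0: enter COMMENT mode (saw '/*')
exit COMMENT mode (now at pos=10)
pos=10: emit LPAREN '('
pos=12: enter STRING mode
pos=12: emit STR "a" (now at pos=15)
pos=15: enter STRING mode
pos=15: emit STR "ok" (now at pos=19)
pos=19: emit NUM '100' (now at pos=22)
pos=23: emit NUM '3' (now at pos=24)
pos=24: emit MINUS '-'
pos=26: enter COMMENT mode (saw '/*')
exit COMMENT mode (now at pos=33)
DONE. 6 tokens: [LPAREN, STR, STR, NUM, NUM, MINUS]

Answer: LPAREN STR STR NUM NUM MINUS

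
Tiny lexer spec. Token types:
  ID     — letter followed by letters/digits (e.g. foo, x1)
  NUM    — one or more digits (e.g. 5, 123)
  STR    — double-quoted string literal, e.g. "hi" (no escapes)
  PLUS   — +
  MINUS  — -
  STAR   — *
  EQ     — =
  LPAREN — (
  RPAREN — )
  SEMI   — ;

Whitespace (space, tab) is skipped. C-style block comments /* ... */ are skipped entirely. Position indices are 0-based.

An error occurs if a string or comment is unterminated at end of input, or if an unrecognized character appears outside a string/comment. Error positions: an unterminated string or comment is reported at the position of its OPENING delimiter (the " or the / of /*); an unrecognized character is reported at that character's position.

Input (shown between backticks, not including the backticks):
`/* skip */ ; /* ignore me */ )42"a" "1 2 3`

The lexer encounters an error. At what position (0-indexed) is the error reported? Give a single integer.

pos=0: enter COMMENT mode (saw '/*')
exit COMMENT mode (now at pos=10)
pos=11: emit SEMI ';'
pos=13: enter COMMENT mode (saw '/*')
exit COMMENT mode (now at pos=28)
pos=29: emit RPAREN ')'
pos=30: emit NUM '42' (now at pos=32)
pos=32: enter STRING mode
pos=32: emit STR "a" (now at pos=35)
pos=36: enter STRING mode
pos=36: ERROR — unterminated string

Answer: 36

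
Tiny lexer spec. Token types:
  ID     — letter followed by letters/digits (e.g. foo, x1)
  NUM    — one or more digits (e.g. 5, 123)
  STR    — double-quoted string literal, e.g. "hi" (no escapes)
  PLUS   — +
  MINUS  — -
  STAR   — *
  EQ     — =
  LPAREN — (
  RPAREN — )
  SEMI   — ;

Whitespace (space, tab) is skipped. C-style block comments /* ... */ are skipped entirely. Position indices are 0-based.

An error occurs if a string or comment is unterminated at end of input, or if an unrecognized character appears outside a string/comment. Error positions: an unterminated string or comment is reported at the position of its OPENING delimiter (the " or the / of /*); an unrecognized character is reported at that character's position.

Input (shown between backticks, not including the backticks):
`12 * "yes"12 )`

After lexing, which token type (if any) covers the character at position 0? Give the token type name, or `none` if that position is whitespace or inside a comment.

Answer: NUM

Derivation:
pos=0: emit NUM '12' (now at pos=2)
pos=3: emit STAR '*'
pos=5: enter STRING mode
pos=5: emit STR "yes" (now at pos=10)
pos=10: emit NUM '12' (now at pos=12)
pos=13: emit RPAREN ')'
DONE. 5 tokens: [NUM, STAR, STR, NUM, RPAREN]
Position 0: char is '1' -> NUM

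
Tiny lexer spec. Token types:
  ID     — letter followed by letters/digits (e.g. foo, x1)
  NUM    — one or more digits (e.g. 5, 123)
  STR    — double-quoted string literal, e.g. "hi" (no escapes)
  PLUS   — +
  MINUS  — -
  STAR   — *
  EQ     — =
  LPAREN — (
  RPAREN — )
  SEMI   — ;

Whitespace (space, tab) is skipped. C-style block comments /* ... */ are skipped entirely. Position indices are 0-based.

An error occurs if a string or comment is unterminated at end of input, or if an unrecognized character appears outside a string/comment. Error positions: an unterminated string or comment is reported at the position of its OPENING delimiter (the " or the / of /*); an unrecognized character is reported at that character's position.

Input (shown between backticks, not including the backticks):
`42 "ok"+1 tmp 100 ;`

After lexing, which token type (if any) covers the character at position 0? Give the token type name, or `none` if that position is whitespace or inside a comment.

Answer: NUM

Derivation:
pos=0: emit NUM '42' (now at pos=2)
pos=3: enter STRING mode
pos=3: emit STR "ok" (now at pos=7)
pos=7: emit PLUS '+'
pos=8: emit NUM '1' (now at pos=9)
pos=10: emit ID 'tmp' (now at pos=13)
pos=14: emit NUM '100' (now at pos=17)
pos=18: emit SEMI ';'
DONE. 7 tokens: [NUM, STR, PLUS, NUM, ID, NUM, SEMI]
Position 0: char is '4' -> NUM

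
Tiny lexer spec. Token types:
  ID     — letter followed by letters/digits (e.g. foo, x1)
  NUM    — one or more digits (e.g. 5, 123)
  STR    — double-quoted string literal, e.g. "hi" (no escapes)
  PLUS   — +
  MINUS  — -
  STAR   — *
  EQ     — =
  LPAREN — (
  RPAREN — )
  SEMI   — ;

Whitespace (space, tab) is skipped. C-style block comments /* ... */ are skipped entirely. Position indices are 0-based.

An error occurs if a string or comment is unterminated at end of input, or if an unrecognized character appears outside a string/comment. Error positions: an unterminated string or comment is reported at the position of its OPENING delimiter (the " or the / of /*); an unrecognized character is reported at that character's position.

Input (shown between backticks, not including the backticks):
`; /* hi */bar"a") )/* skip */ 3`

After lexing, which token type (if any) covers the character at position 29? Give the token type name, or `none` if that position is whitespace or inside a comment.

pos=0: emit SEMI ';'
pos=2: enter COMMENT mode (saw '/*')
exit COMMENT mode (now at pos=10)
pos=10: emit ID 'bar' (now at pos=13)
pos=13: enter STRING mode
pos=13: emit STR "a" (now at pos=16)
pos=16: emit RPAREN ')'
pos=18: emit RPAREN ')'
pos=19: enter COMMENT mode (saw '/*')
exit COMMENT mode (now at pos=29)
pos=30: emit NUM '3' (now at pos=31)
DONE. 6 tokens: [SEMI, ID, STR, RPAREN, RPAREN, NUM]
Position 29: char is ' ' -> none

Answer: none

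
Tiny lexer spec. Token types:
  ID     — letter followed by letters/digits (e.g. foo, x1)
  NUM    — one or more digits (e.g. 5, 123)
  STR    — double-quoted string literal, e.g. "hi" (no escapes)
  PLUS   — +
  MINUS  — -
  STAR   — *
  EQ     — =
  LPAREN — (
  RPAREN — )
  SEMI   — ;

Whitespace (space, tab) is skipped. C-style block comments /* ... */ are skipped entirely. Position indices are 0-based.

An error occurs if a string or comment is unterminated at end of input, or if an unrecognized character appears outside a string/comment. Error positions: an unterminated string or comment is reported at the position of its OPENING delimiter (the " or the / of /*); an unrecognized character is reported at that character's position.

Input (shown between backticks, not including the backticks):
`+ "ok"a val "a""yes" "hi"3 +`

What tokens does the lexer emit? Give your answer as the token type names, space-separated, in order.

Answer: PLUS STR ID ID STR STR STR NUM PLUS

Derivation:
pos=0: emit PLUS '+'
pos=2: enter STRING mode
pos=2: emit STR "ok" (now at pos=6)
pos=6: emit ID 'a' (now at pos=7)
pos=8: emit ID 'val' (now at pos=11)
pos=12: enter STRING mode
pos=12: emit STR "a" (now at pos=15)
pos=15: enter STRING mode
pos=15: emit STR "yes" (now at pos=20)
pos=21: enter STRING mode
pos=21: emit STR "hi" (now at pos=25)
pos=25: emit NUM '3' (now at pos=26)
pos=27: emit PLUS '+'
DONE. 9 tokens: [PLUS, STR, ID, ID, STR, STR, STR, NUM, PLUS]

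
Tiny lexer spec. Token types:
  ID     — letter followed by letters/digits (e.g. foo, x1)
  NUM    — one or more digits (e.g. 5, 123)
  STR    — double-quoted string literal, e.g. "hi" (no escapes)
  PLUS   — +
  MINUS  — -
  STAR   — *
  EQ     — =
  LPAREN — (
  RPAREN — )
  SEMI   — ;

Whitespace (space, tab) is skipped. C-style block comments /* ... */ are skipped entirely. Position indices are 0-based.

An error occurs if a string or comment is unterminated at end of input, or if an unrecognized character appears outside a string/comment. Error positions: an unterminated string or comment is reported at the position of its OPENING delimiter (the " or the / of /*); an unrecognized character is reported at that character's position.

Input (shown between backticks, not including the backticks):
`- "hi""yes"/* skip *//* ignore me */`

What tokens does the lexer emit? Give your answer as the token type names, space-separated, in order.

Answer: MINUS STR STR

Derivation:
pos=0: emit MINUS '-'
pos=2: enter STRING mode
pos=2: emit STR "hi" (now at pos=6)
pos=6: enter STRING mode
pos=6: emit STR "yes" (now at pos=11)
pos=11: enter COMMENT mode (saw '/*')
exit COMMENT mode (now at pos=21)
pos=21: enter COMMENT mode (saw '/*')
exit COMMENT mode (now at pos=36)
DONE. 3 tokens: [MINUS, STR, STR]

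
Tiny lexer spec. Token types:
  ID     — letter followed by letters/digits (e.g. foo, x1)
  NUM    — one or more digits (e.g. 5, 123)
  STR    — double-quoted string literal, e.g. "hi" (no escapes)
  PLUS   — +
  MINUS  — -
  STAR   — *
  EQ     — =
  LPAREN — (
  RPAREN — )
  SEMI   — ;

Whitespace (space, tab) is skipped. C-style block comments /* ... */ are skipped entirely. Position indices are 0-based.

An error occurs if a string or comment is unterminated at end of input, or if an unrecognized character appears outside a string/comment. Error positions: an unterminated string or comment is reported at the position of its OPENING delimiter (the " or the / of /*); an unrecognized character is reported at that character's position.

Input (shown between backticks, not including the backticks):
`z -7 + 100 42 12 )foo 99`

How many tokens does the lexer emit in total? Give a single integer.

Answer: 10

Derivation:
pos=0: emit ID 'z' (now at pos=1)
pos=2: emit MINUS '-'
pos=3: emit NUM '7' (now at pos=4)
pos=5: emit PLUS '+'
pos=7: emit NUM '100' (now at pos=10)
pos=11: emit NUM '42' (now at pos=13)
pos=14: emit NUM '12' (now at pos=16)
pos=17: emit RPAREN ')'
pos=18: emit ID 'foo' (now at pos=21)
pos=22: emit NUM '99' (now at pos=24)
DONE. 10 tokens: [ID, MINUS, NUM, PLUS, NUM, NUM, NUM, RPAREN, ID, NUM]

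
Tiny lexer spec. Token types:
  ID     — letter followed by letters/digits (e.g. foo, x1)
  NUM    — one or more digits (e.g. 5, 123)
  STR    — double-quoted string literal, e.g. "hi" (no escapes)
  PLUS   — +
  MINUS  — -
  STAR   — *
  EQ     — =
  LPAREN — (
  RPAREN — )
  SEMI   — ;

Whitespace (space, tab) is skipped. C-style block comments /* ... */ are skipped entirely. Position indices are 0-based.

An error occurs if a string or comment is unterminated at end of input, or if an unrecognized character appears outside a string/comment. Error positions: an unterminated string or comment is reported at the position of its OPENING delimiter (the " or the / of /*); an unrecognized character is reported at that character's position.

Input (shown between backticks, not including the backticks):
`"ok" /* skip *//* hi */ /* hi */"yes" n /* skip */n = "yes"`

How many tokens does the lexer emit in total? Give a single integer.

Answer: 6

Derivation:
pos=0: enter STRING mode
pos=0: emit STR "ok" (now at pos=4)
pos=5: enter COMMENT mode (saw '/*')
exit COMMENT mode (now at pos=15)
pos=15: enter COMMENT mode (saw '/*')
exit COMMENT mode (now at pos=23)
pos=24: enter COMMENT mode (saw '/*')
exit COMMENT mode (now at pos=32)
pos=32: enter STRING mode
pos=32: emit STR "yes" (now at pos=37)
pos=38: emit ID 'n' (now at pos=39)
pos=40: enter COMMENT mode (saw '/*')
exit COMMENT mode (now at pos=50)
pos=50: emit ID 'n' (now at pos=51)
pos=52: emit EQ '='
pos=54: enter STRING mode
pos=54: emit STR "yes" (now at pos=59)
DONE. 6 tokens: [STR, STR, ID, ID, EQ, STR]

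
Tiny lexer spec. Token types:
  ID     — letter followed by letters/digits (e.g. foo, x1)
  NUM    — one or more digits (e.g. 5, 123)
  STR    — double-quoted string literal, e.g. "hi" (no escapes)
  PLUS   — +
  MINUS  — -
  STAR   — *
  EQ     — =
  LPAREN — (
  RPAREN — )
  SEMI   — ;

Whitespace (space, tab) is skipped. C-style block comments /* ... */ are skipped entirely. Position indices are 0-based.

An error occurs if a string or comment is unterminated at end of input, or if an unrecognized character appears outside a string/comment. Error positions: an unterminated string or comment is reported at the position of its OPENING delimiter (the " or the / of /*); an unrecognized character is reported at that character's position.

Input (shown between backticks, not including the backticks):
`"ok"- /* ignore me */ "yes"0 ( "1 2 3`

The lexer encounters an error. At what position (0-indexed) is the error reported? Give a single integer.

pos=0: enter STRING mode
pos=0: emit STR "ok" (now at pos=4)
pos=4: emit MINUS '-'
pos=6: enter COMMENT mode (saw '/*')
exit COMMENT mode (now at pos=21)
pos=22: enter STRING mode
pos=22: emit STR "yes" (now at pos=27)
pos=27: emit NUM '0' (now at pos=28)
pos=29: emit LPAREN '('
pos=31: enter STRING mode
pos=31: ERROR — unterminated string

Answer: 31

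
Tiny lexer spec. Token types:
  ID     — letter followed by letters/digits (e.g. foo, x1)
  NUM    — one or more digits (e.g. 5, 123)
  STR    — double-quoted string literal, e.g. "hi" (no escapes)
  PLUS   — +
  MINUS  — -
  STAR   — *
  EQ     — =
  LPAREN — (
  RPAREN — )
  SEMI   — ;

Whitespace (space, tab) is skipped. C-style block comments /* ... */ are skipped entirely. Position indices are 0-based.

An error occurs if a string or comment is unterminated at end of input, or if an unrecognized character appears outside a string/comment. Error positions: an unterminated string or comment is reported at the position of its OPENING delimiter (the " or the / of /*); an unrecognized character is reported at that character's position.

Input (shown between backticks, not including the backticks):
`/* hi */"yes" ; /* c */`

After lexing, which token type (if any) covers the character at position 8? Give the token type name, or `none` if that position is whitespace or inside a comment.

pos=0: enter COMMENT mode (saw '/*')
exit COMMENT mode (now at pos=8)
pos=8: enter STRING mode
pos=8: emit STR "yes" (now at pos=13)
pos=14: emit SEMI ';'
pos=16: enter COMMENT mode (saw '/*')
exit COMMENT mode (now at pos=23)
DONE. 2 tokens: [STR, SEMI]
Position 8: char is '"' -> STR

Answer: STR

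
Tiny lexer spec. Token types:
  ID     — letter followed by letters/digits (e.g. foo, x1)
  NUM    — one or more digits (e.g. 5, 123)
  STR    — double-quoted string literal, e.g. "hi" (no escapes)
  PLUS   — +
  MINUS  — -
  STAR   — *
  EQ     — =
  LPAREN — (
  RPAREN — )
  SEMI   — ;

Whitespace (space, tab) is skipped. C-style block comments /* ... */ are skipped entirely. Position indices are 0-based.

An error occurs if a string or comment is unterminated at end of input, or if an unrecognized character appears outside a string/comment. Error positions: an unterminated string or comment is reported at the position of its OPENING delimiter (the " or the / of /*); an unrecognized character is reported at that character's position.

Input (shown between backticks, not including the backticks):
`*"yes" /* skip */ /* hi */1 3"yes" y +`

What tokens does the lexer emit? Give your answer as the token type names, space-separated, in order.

pos=0: emit STAR '*'
pos=1: enter STRING mode
pos=1: emit STR "yes" (now at pos=6)
pos=7: enter COMMENT mode (saw '/*')
exit COMMENT mode (now at pos=17)
pos=18: enter COMMENT mode (saw '/*')
exit COMMENT mode (now at pos=26)
pos=26: emit NUM '1' (now at pos=27)
pos=28: emit NUM '3' (now at pos=29)
pos=29: enter STRING mode
pos=29: emit STR "yes" (now at pos=34)
pos=35: emit ID 'y' (now at pos=36)
pos=37: emit PLUS '+'
DONE. 7 tokens: [STAR, STR, NUM, NUM, STR, ID, PLUS]

Answer: STAR STR NUM NUM STR ID PLUS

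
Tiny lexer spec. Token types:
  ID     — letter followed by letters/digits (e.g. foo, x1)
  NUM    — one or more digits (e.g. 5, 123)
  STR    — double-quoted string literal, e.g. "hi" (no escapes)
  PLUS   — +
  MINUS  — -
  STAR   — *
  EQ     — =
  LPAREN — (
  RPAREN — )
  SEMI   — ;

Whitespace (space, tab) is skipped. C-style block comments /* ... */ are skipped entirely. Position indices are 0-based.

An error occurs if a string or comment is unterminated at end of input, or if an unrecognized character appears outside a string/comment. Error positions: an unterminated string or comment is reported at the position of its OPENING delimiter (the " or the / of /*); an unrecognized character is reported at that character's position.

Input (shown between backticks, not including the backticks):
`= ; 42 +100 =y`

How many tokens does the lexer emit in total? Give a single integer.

pos=0: emit EQ '='
pos=2: emit SEMI ';'
pos=4: emit NUM '42' (now at pos=6)
pos=7: emit PLUS '+'
pos=8: emit NUM '100' (now at pos=11)
pos=12: emit EQ '='
pos=13: emit ID 'y' (now at pos=14)
DONE. 7 tokens: [EQ, SEMI, NUM, PLUS, NUM, EQ, ID]

Answer: 7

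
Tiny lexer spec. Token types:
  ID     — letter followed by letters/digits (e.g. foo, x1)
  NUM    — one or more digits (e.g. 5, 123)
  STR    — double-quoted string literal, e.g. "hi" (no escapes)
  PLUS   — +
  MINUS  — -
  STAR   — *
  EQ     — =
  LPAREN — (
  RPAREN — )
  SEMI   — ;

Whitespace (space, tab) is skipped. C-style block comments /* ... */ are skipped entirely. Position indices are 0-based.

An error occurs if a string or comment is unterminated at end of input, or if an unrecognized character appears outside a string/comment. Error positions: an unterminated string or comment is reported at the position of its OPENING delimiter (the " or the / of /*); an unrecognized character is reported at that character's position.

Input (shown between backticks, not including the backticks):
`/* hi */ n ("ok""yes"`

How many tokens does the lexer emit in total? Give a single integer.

Answer: 4

Derivation:
pos=0: enter COMMENT mode (saw '/*')
exit COMMENT mode (now at pos=8)
pos=9: emit ID 'n' (now at pos=10)
pos=11: emit LPAREN '('
pos=12: enter STRING mode
pos=12: emit STR "ok" (now at pos=16)
pos=16: enter STRING mode
pos=16: emit STR "yes" (now at pos=21)
DONE. 4 tokens: [ID, LPAREN, STR, STR]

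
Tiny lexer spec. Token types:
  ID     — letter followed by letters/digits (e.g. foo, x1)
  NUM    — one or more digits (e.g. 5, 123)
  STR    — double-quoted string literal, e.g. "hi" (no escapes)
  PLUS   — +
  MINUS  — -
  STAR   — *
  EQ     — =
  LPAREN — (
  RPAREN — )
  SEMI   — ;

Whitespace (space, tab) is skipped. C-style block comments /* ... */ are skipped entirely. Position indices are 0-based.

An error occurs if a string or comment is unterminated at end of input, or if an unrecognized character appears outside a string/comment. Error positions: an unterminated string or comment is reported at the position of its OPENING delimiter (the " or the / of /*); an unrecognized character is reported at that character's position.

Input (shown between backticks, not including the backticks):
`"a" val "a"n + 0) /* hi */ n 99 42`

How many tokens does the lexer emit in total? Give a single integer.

Answer: 10

Derivation:
pos=0: enter STRING mode
pos=0: emit STR "a" (now at pos=3)
pos=4: emit ID 'val' (now at pos=7)
pos=8: enter STRING mode
pos=8: emit STR "a" (now at pos=11)
pos=11: emit ID 'n' (now at pos=12)
pos=13: emit PLUS '+'
pos=15: emit NUM '0' (now at pos=16)
pos=16: emit RPAREN ')'
pos=18: enter COMMENT mode (saw '/*')
exit COMMENT mode (now at pos=26)
pos=27: emit ID 'n' (now at pos=28)
pos=29: emit NUM '99' (now at pos=31)
pos=32: emit NUM '42' (now at pos=34)
DONE. 10 tokens: [STR, ID, STR, ID, PLUS, NUM, RPAREN, ID, NUM, NUM]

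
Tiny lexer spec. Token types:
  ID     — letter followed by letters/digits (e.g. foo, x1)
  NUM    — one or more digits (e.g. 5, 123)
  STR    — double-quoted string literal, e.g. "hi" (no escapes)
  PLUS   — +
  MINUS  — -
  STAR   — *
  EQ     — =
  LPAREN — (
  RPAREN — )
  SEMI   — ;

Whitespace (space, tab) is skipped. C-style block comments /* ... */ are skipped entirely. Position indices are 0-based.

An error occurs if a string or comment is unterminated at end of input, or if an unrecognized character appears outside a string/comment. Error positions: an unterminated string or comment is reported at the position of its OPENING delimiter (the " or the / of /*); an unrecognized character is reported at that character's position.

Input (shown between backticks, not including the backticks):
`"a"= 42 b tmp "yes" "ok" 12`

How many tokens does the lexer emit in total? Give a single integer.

Answer: 8

Derivation:
pos=0: enter STRING mode
pos=0: emit STR "a" (now at pos=3)
pos=3: emit EQ '='
pos=5: emit NUM '42' (now at pos=7)
pos=8: emit ID 'b' (now at pos=9)
pos=10: emit ID 'tmp' (now at pos=13)
pos=14: enter STRING mode
pos=14: emit STR "yes" (now at pos=19)
pos=20: enter STRING mode
pos=20: emit STR "ok" (now at pos=24)
pos=25: emit NUM '12' (now at pos=27)
DONE. 8 tokens: [STR, EQ, NUM, ID, ID, STR, STR, NUM]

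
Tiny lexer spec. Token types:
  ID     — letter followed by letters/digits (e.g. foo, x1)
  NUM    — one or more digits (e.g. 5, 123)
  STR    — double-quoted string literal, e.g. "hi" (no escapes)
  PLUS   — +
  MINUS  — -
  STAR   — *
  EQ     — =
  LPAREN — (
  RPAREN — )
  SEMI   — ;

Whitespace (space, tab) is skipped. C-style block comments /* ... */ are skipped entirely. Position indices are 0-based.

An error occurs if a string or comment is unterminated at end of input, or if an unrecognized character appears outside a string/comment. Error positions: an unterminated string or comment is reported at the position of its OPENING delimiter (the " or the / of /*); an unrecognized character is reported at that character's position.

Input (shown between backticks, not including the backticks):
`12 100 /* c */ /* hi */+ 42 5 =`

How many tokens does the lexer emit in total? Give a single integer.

pos=0: emit NUM '12' (now at pos=2)
pos=3: emit NUM '100' (now at pos=6)
pos=7: enter COMMENT mode (saw '/*')
exit COMMENT mode (now at pos=14)
pos=15: enter COMMENT mode (saw '/*')
exit COMMENT mode (now at pos=23)
pos=23: emit PLUS '+'
pos=25: emit NUM '42' (now at pos=27)
pos=28: emit NUM '5' (now at pos=29)
pos=30: emit EQ '='
DONE. 6 tokens: [NUM, NUM, PLUS, NUM, NUM, EQ]

Answer: 6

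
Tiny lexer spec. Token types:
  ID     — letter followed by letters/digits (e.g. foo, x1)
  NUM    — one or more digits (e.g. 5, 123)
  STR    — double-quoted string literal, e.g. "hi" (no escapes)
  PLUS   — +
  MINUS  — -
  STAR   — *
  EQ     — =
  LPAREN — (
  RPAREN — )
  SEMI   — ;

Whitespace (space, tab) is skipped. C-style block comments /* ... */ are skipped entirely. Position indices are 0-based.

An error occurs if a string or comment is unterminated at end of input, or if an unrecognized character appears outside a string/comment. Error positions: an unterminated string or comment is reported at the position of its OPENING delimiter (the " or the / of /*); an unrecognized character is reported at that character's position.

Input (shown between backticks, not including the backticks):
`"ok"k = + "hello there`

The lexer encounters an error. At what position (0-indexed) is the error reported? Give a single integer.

Answer: 10

Derivation:
pos=0: enter STRING mode
pos=0: emit STR "ok" (now at pos=4)
pos=4: emit ID 'k' (now at pos=5)
pos=6: emit EQ '='
pos=8: emit PLUS '+'
pos=10: enter STRING mode
pos=10: ERROR — unterminated string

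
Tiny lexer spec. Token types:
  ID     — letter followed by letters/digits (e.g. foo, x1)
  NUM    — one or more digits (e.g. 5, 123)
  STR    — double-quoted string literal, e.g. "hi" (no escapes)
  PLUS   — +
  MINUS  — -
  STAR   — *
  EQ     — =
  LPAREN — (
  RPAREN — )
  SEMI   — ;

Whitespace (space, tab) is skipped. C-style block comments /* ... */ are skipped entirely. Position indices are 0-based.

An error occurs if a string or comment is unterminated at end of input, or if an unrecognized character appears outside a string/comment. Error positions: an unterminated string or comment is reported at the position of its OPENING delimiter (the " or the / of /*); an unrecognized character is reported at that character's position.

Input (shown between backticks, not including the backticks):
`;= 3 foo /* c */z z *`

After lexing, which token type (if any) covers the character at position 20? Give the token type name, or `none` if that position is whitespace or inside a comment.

pos=0: emit SEMI ';'
pos=1: emit EQ '='
pos=3: emit NUM '3' (now at pos=4)
pos=5: emit ID 'foo' (now at pos=8)
pos=9: enter COMMENT mode (saw '/*')
exit COMMENT mode (now at pos=16)
pos=16: emit ID 'z' (now at pos=17)
pos=18: emit ID 'z' (now at pos=19)
pos=20: emit STAR '*'
DONE. 7 tokens: [SEMI, EQ, NUM, ID, ID, ID, STAR]
Position 20: char is '*' -> STAR

Answer: STAR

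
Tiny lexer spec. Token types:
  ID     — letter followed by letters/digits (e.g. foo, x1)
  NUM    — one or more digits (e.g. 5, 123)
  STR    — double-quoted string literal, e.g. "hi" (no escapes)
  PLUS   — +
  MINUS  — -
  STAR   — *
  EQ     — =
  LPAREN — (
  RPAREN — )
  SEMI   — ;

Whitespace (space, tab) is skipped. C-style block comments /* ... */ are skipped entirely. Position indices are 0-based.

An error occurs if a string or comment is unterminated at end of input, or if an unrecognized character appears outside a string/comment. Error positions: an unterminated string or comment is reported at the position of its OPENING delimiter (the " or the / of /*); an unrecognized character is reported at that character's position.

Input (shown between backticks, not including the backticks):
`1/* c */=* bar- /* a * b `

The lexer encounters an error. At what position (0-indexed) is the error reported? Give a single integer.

pos=0: emit NUM '1' (now at pos=1)
pos=1: enter COMMENT mode (saw '/*')
exit COMMENT mode (now at pos=8)
pos=8: emit EQ '='
pos=9: emit STAR '*'
pos=11: emit ID 'bar' (now at pos=14)
pos=14: emit MINUS '-'
pos=16: enter COMMENT mode (saw '/*')
pos=16: ERROR — unterminated comment (reached EOF)

Answer: 16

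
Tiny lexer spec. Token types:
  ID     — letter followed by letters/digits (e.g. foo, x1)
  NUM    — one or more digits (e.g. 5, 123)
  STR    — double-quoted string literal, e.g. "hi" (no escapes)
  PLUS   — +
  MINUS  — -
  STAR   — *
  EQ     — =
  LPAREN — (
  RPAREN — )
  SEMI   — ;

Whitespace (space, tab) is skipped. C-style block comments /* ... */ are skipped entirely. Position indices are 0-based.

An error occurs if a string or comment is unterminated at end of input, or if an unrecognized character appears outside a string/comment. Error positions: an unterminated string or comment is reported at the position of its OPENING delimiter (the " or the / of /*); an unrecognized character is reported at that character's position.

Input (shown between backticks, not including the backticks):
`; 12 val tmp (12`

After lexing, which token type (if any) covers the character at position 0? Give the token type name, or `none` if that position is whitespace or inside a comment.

pos=0: emit SEMI ';'
pos=2: emit NUM '12' (now at pos=4)
pos=5: emit ID 'val' (now at pos=8)
pos=9: emit ID 'tmp' (now at pos=12)
pos=13: emit LPAREN '('
pos=14: emit NUM '12' (now at pos=16)
DONE. 6 tokens: [SEMI, NUM, ID, ID, LPAREN, NUM]
Position 0: char is ';' -> SEMI

Answer: SEMI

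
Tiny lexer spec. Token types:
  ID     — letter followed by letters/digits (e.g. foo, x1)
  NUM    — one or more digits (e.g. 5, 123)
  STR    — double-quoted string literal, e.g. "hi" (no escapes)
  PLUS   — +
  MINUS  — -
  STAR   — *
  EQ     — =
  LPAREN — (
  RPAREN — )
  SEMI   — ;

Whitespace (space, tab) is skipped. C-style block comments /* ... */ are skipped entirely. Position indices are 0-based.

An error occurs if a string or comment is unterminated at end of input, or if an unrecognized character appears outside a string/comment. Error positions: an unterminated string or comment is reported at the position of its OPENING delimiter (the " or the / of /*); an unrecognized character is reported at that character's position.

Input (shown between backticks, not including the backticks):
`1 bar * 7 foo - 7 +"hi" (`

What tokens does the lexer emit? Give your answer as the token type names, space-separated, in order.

Answer: NUM ID STAR NUM ID MINUS NUM PLUS STR LPAREN

Derivation:
pos=0: emit NUM '1' (now at pos=1)
pos=2: emit ID 'bar' (now at pos=5)
pos=6: emit STAR '*'
pos=8: emit NUM '7' (now at pos=9)
pos=10: emit ID 'foo' (now at pos=13)
pos=14: emit MINUS '-'
pos=16: emit NUM '7' (now at pos=17)
pos=18: emit PLUS '+'
pos=19: enter STRING mode
pos=19: emit STR "hi" (now at pos=23)
pos=24: emit LPAREN '('
DONE. 10 tokens: [NUM, ID, STAR, NUM, ID, MINUS, NUM, PLUS, STR, LPAREN]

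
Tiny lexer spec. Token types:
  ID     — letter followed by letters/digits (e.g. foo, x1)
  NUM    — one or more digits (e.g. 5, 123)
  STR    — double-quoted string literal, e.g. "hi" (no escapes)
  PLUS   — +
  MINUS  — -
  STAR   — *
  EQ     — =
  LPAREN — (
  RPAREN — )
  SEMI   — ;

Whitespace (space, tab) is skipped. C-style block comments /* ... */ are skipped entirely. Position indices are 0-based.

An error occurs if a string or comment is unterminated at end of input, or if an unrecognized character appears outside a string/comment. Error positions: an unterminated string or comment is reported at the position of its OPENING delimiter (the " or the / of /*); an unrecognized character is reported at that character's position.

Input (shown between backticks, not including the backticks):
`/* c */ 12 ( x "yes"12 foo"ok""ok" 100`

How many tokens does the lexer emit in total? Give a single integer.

pos=0: enter COMMENT mode (saw '/*')
exit COMMENT mode (now at pos=7)
pos=8: emit NUM '12' (now at pos=10)
pos=11: emit LPAREN '('
pos=13: emit ID 'x' (now at pos=14)
pos=15: enter STRING mode
pos=15: emit STR "yes" (now at pos=20)
pos=20: emit NUM '12' (now at pos=22)
pos=23: emit ID 'foo' (now at pos=26)
pos=26: enter STRING mode
pos=26: emit STR "ok" (now at pos=30)
pos=30: enter STRING mode
pos=30: emit STR "ok" (now at pos=34)
pos=35: emit NUM '100' (now at pos=38)
DONE. 9 tokens: [NUM, LPAREN, ID, STR, NUM, ID, STR, STR, NUM]

Answer: 9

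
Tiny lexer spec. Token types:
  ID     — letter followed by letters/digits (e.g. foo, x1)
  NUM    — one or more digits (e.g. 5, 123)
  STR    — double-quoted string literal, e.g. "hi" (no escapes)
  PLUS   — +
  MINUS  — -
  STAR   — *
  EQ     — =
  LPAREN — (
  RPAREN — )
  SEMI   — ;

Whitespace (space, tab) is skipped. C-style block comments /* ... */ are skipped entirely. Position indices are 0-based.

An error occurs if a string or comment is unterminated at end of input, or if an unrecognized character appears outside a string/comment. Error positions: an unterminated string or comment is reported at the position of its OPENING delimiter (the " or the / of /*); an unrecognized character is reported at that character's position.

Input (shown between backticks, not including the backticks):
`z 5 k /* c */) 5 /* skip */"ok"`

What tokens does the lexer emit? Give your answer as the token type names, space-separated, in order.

pos=0: emit ID 'z' (now at pos=1)
pos=2: emit NUM '5' (now at pos=3)
pos=4: emit ID 'k' (now at pos=5)
pos=6: enter COMMENT mode (saw '/*')
exit COMMENT mode (now at pos=13)
pos=13: emit RPAREN ')'
pos=15: emit NUM '5' (now at pos=16)
pos=17: enter COMMENT mode (saw '/*')
exit COMMENT mode (now at pos=27)
pos=27: enter STRING mode
pos=27: emit STR "ok" (now at pos=31)
DONE. 6 tokens: [ID, NUM, ID, RPAREN, NUM, STR]

Answer: ID NUM ID RPAREN NUM STR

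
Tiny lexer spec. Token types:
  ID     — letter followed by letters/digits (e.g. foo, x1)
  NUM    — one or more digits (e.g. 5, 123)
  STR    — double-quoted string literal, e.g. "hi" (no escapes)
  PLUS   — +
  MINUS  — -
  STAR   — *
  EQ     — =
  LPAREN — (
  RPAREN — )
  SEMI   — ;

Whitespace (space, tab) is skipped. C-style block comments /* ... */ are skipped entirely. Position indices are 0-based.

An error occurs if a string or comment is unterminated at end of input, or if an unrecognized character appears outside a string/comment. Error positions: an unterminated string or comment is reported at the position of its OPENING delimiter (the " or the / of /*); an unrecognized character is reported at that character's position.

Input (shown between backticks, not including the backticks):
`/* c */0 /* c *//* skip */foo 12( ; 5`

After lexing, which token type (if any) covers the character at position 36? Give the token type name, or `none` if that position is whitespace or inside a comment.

pos=0: enter COMMENT mode (saw '/*')
exit COMMENT mode (now at pos=7)
pos=7: emit NUM '0' (now at pos=8)
pos=9: enter COMMENT mode (saw '/*')
exit COMMENT mode (now at pos=16)
pos=16: enter COMMENT mode (saw '/*')
exit COMMENT mode (now at pos=26)
pos=26: emit ID 'foo' (now at pos=29)
pos=30: emit NUM '12' (now at pos=32)
pos=32: emit LPAREN '('
pos=34: emit SEMI ';'
pos=36: emit NUM '5' (now at pos=37)
DONE. 6 tokens: [NUM, ID, NUM, LPAREN, SEMI, NUM]
Position 36: char is '5' -> NUM

Answer: NUM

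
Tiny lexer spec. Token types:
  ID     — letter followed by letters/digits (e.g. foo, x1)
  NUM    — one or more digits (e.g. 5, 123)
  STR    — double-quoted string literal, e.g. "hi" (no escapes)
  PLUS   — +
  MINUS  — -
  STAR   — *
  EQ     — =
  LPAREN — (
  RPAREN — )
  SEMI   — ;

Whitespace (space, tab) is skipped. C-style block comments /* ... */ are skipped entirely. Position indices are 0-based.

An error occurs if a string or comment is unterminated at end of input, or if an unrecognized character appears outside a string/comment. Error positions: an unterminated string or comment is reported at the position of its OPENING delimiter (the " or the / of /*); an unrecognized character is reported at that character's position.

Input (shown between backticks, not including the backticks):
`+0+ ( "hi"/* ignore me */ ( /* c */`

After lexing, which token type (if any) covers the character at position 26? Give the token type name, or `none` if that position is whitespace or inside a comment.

pos=0: emit PLUS '+'
pos=1: emit NUM '0' (now at pos=2)
pos=2: emit PLUS '+'
pos=4: emit LPAREN '('
pos=6: enter STRING mode
pos=6: emit STR "hi" (now at pos=10)
pos=10: enter COMMENT mode (saw '/*')
exit COMMENT mode (now at pos=25)
pos=26: emit LPAREN '('
pos=28: enter COMMENT mode (saw '/*')
exit COMMENT mode (now at pos=35)
DONE. 6 tokens: [PLUS, NUM, PLUS, LPAREN, STR, LPAREN]
Position 26: char is '(' -> LPAREN

Answer: LPAREN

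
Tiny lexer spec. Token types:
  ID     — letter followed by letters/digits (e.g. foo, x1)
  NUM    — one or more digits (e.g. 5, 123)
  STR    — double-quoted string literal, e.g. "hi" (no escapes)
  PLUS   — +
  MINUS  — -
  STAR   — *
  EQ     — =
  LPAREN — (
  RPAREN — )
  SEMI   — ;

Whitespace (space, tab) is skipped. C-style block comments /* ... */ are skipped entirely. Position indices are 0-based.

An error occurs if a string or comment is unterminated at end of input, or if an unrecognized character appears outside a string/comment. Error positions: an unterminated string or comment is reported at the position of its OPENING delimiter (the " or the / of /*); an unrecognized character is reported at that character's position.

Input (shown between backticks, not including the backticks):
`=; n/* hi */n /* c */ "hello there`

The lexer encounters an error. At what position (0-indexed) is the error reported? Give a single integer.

Answer: 22

Derivation:
pos=0: emit EQ '='
pos=1: emit SEMI ';'
pos=3: emit ID 'n' (now at pos=4)
pos=4: enter COMMENT mode (saw '/*')
exit COMMENT mode (now at pos=12)
pos=12: emit ID 'n' (now at pos=13)
pos=14: enter COMMENT mode (saw '/*')
exit COMMENT mode (now at pos=21)
pos=22: enter STRING mode
pos=22: ERROR — unterminated string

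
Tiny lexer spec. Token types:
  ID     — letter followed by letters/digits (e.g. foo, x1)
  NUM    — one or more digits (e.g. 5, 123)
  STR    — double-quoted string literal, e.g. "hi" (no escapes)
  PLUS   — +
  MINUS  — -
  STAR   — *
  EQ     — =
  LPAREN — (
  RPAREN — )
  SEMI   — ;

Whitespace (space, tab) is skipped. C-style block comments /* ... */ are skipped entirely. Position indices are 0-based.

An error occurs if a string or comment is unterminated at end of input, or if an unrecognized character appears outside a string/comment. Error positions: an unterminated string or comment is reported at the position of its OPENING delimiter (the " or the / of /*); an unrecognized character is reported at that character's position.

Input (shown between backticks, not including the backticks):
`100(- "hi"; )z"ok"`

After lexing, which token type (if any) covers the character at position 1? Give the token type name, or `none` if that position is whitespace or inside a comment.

pos=0: emit NUM '100' (now at pos=3)
pos=3: emit LPAREN '('
pos=4: emit MINUS '-'
pos=6: enter STRING mode
pos=6: emit STR "hi" (now at pos=10)
pos=10: emit SEMI ';'
pos=12: emit RPAREN ')'
pos=13: emit ID 'z' (now at pos=14)
pos=14: enter STRING mode
pos=14: emit STR "ok" (now at pos=18)
DONE. 8 tokens: [NUM, LPAREN, MINUS, STR, SEMI, RPAREN, ID, STR]
Position 1: char is '0' -> NUM

Answer: NUM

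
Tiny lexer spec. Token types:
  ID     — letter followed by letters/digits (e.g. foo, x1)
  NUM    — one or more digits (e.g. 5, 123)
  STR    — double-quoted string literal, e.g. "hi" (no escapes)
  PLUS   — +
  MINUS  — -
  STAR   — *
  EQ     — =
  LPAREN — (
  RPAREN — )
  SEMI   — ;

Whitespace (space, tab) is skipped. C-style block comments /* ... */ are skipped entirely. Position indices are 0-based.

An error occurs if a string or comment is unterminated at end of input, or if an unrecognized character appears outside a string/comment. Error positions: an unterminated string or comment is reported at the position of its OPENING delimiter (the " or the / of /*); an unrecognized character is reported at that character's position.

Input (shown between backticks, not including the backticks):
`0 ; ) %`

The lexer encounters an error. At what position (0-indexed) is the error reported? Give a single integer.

Answer: 6

Derivation:
pos=0: emit NUM '0' (now at pos=1)
pos=2: emit SEMI ';'
pos=4: emit RPAREN ')'
pos=6: ERROR — unrecognized char '%'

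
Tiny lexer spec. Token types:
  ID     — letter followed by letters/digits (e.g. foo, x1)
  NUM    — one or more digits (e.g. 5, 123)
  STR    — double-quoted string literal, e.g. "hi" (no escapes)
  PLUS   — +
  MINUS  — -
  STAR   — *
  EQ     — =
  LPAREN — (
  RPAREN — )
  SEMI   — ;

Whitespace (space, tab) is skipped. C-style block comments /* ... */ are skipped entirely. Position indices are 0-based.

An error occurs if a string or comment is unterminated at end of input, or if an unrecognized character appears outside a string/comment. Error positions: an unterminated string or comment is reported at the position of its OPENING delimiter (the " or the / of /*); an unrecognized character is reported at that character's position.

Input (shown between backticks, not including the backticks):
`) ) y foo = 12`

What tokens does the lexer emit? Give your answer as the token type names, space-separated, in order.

Answer: RPAREN RPAREN ID ID EQ NUM

Derivation:
pos=0: emit RPAREN ')'
pos=2: emit RPAREN ')'
pos=4: emit ID 'y' (now at pos=5)
pos=6: emit ID 'foo' (now at pos=9)
pos=10: emit EQ '='
pos=12: emit NUM '12' (now at pos=14)
DONE. 6 tokens: [RPAREN, RPAREN, ID, ID, EQ, NUM]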